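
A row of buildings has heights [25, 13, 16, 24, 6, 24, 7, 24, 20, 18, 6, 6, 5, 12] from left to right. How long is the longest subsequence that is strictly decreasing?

Negate each value so 'decreasing' becomes 'increasing', then run patience tails on the negated sequence:
-25 → extends → [-25]
-13 → extends → [-25, -13]
-16 → replaces -13 → [-25, -16]
-24 → replaces -16 → [-25, -24]
-6 → extends → [-25, -24, -6]
-24 → already a tail → [-25, -24, -6]
-7 → replaces -6 → [-25, -24, -7]
-24 → already a tail → [-25, -24, -7]
-20 → replaces -7 → [-25, -24, -20]
-18 → extends → [-25, -24, -20, -18]
-6 → extends → [-25, -24, -20, -18, -6]
-6 → already a tail → [-25, -24, -20, -18, -6]
-5 → extends → [-25, -24, -20, -18, -6, -5]
-12 → replaces -6 → [-25, -24, -20, -18, -12, -5]
Six tails, so the longest strictly decreasing subsequence of the original has length 6.

6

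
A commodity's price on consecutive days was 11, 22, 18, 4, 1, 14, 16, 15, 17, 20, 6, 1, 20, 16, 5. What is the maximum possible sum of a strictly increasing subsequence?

78

Let S[i] be the best sum of a strictly increasing subsequence ending at i:
i:      1  2  3  4  5  6  7  8  9 10 11 12 13 14 15
a[i]:  11 22 18  4  1 14 16 15 17 20  6  1 20 16  5
S:     11 33 29  4  1 25 41 40 58 78 10  1 78 56  9
Maximum is 78 (e.g. 11 + 14 + 16 + 17 + 20).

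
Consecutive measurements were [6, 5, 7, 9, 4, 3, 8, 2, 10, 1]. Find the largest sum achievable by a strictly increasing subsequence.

32

Let S[i] be the best sum of a strictly increasing subsequence ending at i:
i:      1  2  3  4  5  6  7  8  9 10
a[i]:   6  5  7  9  4  3  8  2 10  1
S:      6  5 13 22  4  3 21  2 32  1
Maximum is 32 (e.g. 6 + 7 + 9 + 10).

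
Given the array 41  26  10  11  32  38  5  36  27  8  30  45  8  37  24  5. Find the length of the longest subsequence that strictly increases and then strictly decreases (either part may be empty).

8

inc[i] = longest strictly increasing subsequence ending at i; dec[i] = longest strictly decreasing subsequence starting at i:
i:      1  2  3  4  5  6  7  8  9 10 11 12 13 14 15 16
a[i]:  41 26 10 11 32 38  5 36 27  8 30 45  8 37 24  5
inc:    1  1  1  2  3  4  1  4  3  2  4  5  2  5  3  1
dec:    6  4  3  3  4  5  1  4  3  2  3  4  2  3  2  1
Best peak at i=6 (value 38): inc=4, dec=5, length 4+5−1 = 8.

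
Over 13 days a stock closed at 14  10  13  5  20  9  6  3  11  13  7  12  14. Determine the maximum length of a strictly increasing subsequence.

5

Track the smallest tail for each achievable length (strict):
14 → extends → [14]
10 → replaces 14 → [10]
13 → extends → [10, 13]
5 → replaces 10 → [5, 13]
20 → extends → [5, 13, 20]
9 → replaces 13 → [5, 9, 20]
6 → replaces 9 → [5, 6, 20]
3 → replaces 5 → [3, 6, 20]
11 → replaces 20 → [3, 6, 11]
13 → extends → [3, 6, 11, 13]
7 → replaces 11 → [3, 6, 7, 13]
12 → replaces 13 → [3, 6, 7, 12]
14 → extends → [3, 6, 7, 12, 14]
Five tails, so the longest strictly increasing subsequence has length 5 (e.g. 5, 9, 11, 13, 14).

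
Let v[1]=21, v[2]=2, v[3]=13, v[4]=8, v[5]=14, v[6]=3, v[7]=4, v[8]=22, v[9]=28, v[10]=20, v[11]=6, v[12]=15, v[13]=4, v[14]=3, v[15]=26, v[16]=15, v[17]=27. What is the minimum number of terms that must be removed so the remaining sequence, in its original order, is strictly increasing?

10

Fewest deletions = n − (longest strictly increasing subsequence).
i:      1  2  3  4  5  6  7  8  9 10 11 12 13 14 15 16 17
v[i]:  21  2 13  8 14  3  4 22 28 20  6 15  4  3 26 15 27
dp:     1  1  2  2  3  2  3  4  5  4  4  5  3  2  6  5  7
max dp = 7, so deletions = 17 − 7 = 10.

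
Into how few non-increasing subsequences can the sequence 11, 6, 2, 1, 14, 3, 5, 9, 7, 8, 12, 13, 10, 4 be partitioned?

7

The minimum number of non-increasing subsequences covering a sequence equals the length of its longest strictly increasing subsequence.
LIS length is 7 (e.g. 2, 3, 5, 7, 8, 12, 13), so 7 piles are needed.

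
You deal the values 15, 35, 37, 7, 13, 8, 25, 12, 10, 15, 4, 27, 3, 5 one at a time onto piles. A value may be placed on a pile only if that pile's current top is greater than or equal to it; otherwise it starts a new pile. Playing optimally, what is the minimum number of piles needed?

Place each on the leftmost legal pile:
15 → new pile 1 (tops now [15])
35 → new pile 2 (tops now [15, 35])
37 → new pile 3 (tops now [15, 35, 37])
7 → pile 1 (tops now [7, 35, 37])
13 → pile 2 (tops now [7, 13, 37])
8 → pile 2 (tops now [7, 8, 37])
25 → pile 3 (tops now [7, 8, 25])
12 → pile 3 (tops now [7, 8, 12])
10 → pile 3 (tops now [7, 8, 10])
15 → new pile 4 (tops now [7, 8, 10, 15])
4 → pile 1 (tops now [4, 8, 10, 15])
27 → new pile 5 (tops now [4, 8, 10, 15, 27])
3 → pile 1 (tops now [3, 8, 10, 15, 27])
5 → pile 2 (tops now [3, 5, 10, 15, 27])
Five piles.

5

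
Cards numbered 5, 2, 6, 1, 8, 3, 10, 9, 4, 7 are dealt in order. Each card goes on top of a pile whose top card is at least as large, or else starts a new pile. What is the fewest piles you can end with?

4

Place each on the leftmost legal pile:
5 → new pile 1 (tops now [5])
2 → pile 1 (tops now [2])
6 → new pile 2 (tops now [2, 6])
1 → pile 1 (tops now [1, 6])
8 → new pile 3 (tops now [1, 6, 8])
3 → pile 2 (tops now [1, 3, 8])
10 → new pile 4 (tops now [1, 3, 8, 10])
9 → pile 4 (tops now [1, 3, 8, 9])
4 → pile 3 (tops now [1, 3, 4, 9])
7 → pile 4 (tops now [1, 3, 4, 7])
Four piles.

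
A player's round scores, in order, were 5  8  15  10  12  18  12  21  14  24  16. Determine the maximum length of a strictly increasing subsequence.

7

Track the smallest tail for each achievable length (strict):
5 → extends → [5]
8 → extends → [5, 8]
15 → extends → [5, 8, 15]
10 → replaces 15 → [5, 8, 10]
12 → extends → [5, 8, 10, 12]
18 → extends → [5, 8, 10, 12, 18]
12 → already a tail → [5, 8, 10, 12, 18]
21 → extends → [5, 8, 10, 12, 18, 21]
14 → replaces 18 → [5, 8, 10, 12, 14, 21]
24 → extends → [5, 8, 10, 12, 14, 21, 24]
16 → replaces 21 → [5, 8, 10, 12, 14, 16, 24]
Seven tails, so the longest strictly increasing subsequence has length 7 (e.g. 5, 8, 10, 12, 18, 21, 24).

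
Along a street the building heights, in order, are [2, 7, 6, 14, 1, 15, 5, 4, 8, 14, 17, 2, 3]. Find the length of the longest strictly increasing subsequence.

Track the smallest tail for each achievable length (strict):
2 → extends → [2]
7 → extends → [2, 7]
6 → replaces 7 → [2, 6]
14 → extends → [2, 6, 14]
1 → replaces 2 → [1, 6, 14]
15 → extends → [1, 6, 14, 15]
5 → replaces 6 → [1, 5, 14, 15]
4 → replaces 5 → [1, 4, 14, 15]
8 → replaces 14 → [1, 4, 8, 15]
14 → replaces 15 → [1, 4, 8, 14]
17 → extends → [1, 4, 8, 14, 17]
2 → replaces 4 → [1, 2, 8, 14, 17]
3 → replaces 8 → [1, 2, 3, 14, 17]
Five tails, so the longest strictly increasing subsequence has length 5 (e.g. 2, 7, 14, 15, 17).

5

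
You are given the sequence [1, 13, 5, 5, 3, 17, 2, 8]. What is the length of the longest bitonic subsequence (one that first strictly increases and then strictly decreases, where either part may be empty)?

inc[i] = longest strictly increasing subsequence ending at i; dec[i] = longest strictly decreasing subsequence starting at i:
i:      1  2  3  4  5  6  7  8
a[i]:   1 13  5  5  3 17  2  8
inc:    1  2  2  2  2  3  2  3
dec:    1  4  3  3  2  2  1  1
Best peak at i=2 (value 13): inc=2, dec=4, length 2+4−1 = 5.

5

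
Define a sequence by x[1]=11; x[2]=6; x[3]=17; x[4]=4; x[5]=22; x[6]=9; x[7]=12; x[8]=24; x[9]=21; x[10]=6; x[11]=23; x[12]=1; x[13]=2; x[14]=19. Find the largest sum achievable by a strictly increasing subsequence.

74

Let S[i] be the best sum of a strictly increasing subsequence ending at i:
i:      1  2  3  4  5  6  7  8  9 10 11 12 13 14
x[i]:  11  6 17  4 22  9 12 24 21  6 23  1  2 19
S:     11  6 28  4 50 15 27 74 49 10 73  1  3 47
Maximum is 74 (e.g. 11 + 17 + 22 + 24).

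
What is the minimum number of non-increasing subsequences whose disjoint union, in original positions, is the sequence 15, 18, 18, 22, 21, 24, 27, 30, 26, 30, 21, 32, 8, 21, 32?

7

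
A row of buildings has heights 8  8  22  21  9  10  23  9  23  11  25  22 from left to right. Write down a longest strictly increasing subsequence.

8, 9, 10, 23, 25

Patience tails give the LIS length; then backtrack through the dp parents:
8 → extends → [8]
8 → already a tail → [8]
22 → extends → [8, 22]
21 → replaces 22 → [8, 21]
9 → replaces 21 → [8, 9]
10 → extends → [8, 9, 10]
23 → extends → [8, 9, 10, 23]
9 → already a tail → [8, 9, 10, 23]
23 → already a tail → [8, 9, 10, 23]
11 → replaces 23 → [8, 9, 10, 11]
25 → extends → [8, 9, 10, 11, 25]
22 → replaces 25 → [8, 9, 10, 11, 22]
Length 5; one witness is 8, 9, 10, 23, 25.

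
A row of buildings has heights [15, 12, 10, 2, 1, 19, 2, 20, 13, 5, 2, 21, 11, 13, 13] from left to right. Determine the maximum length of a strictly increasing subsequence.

5

Track the smallest tail for each achievable length (strict):
15 → extends → [15]
12 → replaces 15 → [12]
10 → replaces 12 → [10]
2 → replaces 10 → [2]
1 → replaces 2 → [1]
19 → extends → [1, 19]
2 → replaces 19 → [1, 2]
20 → extends → [1, 2, 20]
13 → replaces 20 → [1, 2, 13]
5 → replaces 13 → [1, 2, 5]
2 → already a tail → [1, 2, 5]
21 → extends → [1, 2, 5, 21]
11 → replaces 21 → [1, 2, 5, 11]
13 → extends → [1, 2, 5, 11, 13]
13 → already a tail → [1, 2, 5, 11, 13]
Five tails, so the longest strictly increasing subsequence has length 5 (e.g. 1, 2, 5, 11, 13).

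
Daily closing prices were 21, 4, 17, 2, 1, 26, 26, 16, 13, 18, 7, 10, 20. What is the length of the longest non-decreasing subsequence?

Let dp[i] be the length of the longest such subsequence ending at index i:
i:      1  2  3  4  5  6  7  8  9 10 11 12 13
a[i]:  21  4 17  2  1 26 26 16 13 18  7 10 20
dp:     1  1  2  1  1  3  4  2  2  3  2  3  4
Maximum dp value is 4.

4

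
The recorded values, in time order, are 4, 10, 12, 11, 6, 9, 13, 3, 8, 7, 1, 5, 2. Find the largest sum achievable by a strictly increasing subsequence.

39

Let S[i] be the best sum of a strictly increasing subsequence ending at i:
i:      1  2  3  4  5  6  7  8  9 10 11 12 13
a[i]:   4 10 12 11  6  9 13  3  8  7  1  5  2
S:      4 14 26 25 10 19 39  3 18 17  1  9  3
Maximum is 39 (e.g. 4 + 10 + 12 + 13).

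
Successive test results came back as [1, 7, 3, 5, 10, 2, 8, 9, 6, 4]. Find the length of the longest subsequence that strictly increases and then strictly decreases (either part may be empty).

7

inc[i] = longest strictly increasing subsequence ending at i; dec[i] = longest strictly decreasing subsequence starting at i:
i:      1  2  3  4  5  6  7  8  9 10
a[i]:   1  7  3  5 10  2  8  9  6  4
inc:    1  2  2  3  4  2  4  5  4  3
dec:    1  3  2  2  4  1  3  3  2  1
Best peak at i=5 (value 10): inc=4, dec=4, length 4+4−1 = 7.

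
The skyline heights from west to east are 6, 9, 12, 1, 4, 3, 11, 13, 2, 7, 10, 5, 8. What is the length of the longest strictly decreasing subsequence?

Negate each value so 'decreasing' becomes 'increasing', then run patience tails on the negated sequence:
-6 → extends → [-6]
-9 → replaces -6 → [-9]
-12 → replaces -9 → [-12]
-1 → extends → [-12, -1]
-4 → replaces -1 → [-12, -4]
-3 → extends → [-12, -4, -3]
-11 → replaces -4 → [-12, -11, -3]
-13 → replaces -12 → [-13, -11, -3]
-2 → extends → [-13, -11, -3, -2]
-7 → replaces -3 → [-13, -11, -7, -2]
-10 → replaces -7 → [-13, -11, -10, -2]
-5 → replaces -2 → [-13, -11, -10, -5]
-8 → replaces -5 → [-13, -11, -10, -8]
Four tails, so the longest strictly decreasing subsequence of the original has length 4.

4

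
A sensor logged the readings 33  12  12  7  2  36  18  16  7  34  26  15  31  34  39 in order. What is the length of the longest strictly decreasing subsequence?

4

Negate each value so 'decreasing' becomes 'increasing', then run patience tails on the negated sequence:
-33 → extends → [-33]
-12 → extends → [-33, -12]
-12 → already a tail → [-33, -12]
-7 → extends → [-33, -12, -7]
-2 → extends → [-33, -12, -7, -2]
-36 → replaces -33 → [-36, -12, -7, -2]
-18 → replaces -12 → [-36, -18, -7, -2]
-16 → replaces -7 → [-36, -18, -16, -2]
-7 → replaces -2 → [-36, -18, -16, -7]
-34 → replaces -18 → [-36, -34, -16, -7]
-26 → replaces -16 → [-36, -34, -26, -7]
-15 → replaces -7 → [-36, -34, -26, -15]
-31 → replaces -26 → [-36, -34, -31, -15]
-34 → already a tail → [-36, -34, -31, -15]
-39 → replaces -36 → [-39, -34, -31, -15]
Four tails, so the longest strictly decreasing subsequence of the original has length 4.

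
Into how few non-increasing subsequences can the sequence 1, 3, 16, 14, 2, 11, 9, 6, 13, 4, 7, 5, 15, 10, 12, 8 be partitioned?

6

The minimum number of non-increasing subsequences covering a sequence equals the length of its longest strictly increasing subsequence.
LIS length is 6 (e.g. 1, 3, 6, 7, 10, 12), so 6 piles are needed.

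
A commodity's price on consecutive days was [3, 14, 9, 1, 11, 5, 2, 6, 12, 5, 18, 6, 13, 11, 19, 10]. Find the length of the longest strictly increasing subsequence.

Track the smallest tail for each achievable length (strict):
3 → extends → [3]
14 → extends → [3, 14]
9 → replaces 14 → [3, 9]
1 → replaces 3 → [1, 9]
11 → extends → [1, 9, 11]
5 → replaces 9 → [1, 5, 11]
2 → replaces 5 → [1, 2, 11]
6 → replaces 11 → [1, 2, 6]
12 → extends → [1, 2, 6, 12]
5 → replaces 6 → [1, 2, 5, 12]
18 → extends → [1, 2, 5, 12, 18]
6 → replaces 12 → [1, 2, 5, 6, 18]
13 → replaces 18 → [1, 2, 5, 6, 13]
11 → replaces 13 → [1, 2, 5, 6, 11]
19 → extends → [1, 2, 5, 6, 11, 19]
10 → replaces 11 → [1, 2, 5, 6, 10, 19]
Six tails, so the longest strictly increasing subsequence has length 6 (e.g. 3, 9, 11, 12, 18, 19).

6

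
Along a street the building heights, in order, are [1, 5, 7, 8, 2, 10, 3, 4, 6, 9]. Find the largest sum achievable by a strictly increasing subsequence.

31

Let S[i] be the best sum of a strictly increasing subsequence ending at i:
i:      1  2  3  4  5  6  7  8  9 10
a[i]:   1  5  7  8  2 10  3  4  6  9
S:      1  6 13 21  3 31  6 10 16 30
Maximum is 31 (e.g. 1 + 5 + 7 + 8 + 10).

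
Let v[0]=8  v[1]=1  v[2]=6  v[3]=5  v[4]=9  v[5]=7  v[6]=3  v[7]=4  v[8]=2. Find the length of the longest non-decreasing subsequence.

3

Let dp[i] be the length of the longest such subsequence ending at index i:
i:     0 1 2 3 4 5 6 7 8
v[i]:  8 1 6 5 9 7 3 4 2
dp:    1 1 2 2 3 3 2 3 2
Maximum dp value is 3.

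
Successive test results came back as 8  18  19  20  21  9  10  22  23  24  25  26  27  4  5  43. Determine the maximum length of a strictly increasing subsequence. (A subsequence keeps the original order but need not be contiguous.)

12

Track the smallest tail for each achievable length (strict):
8 → extends → [8]
18 → extends → [8, 18]
19 → extends → [8, 18, 19]
20 → extends → [8, 18, 19, 20]
21 → extends → [8, 18, 19, 20, 21]
9 → replaces 18 → [8, 9, 19, 20, 21]
10 → replaces 19 → [8, 9, 10, 20, 21]
22 → extends → [8, 9, 10, 20, 21, 22]
23 → extends → [8, 9, 10, 20, 21, 22, 23]
24 → extends → [8, 9, 10, 20, 21, 22, 23, 24]
25 → extends → [8, 9, 10, 20, 21, 22, 23, 24, 25]
26 → extends → [8, 9, 10, 20, 21, 22, 23, 24, 25, 26]
27 → extends → [8, 9, 10, 20, 21, 22, 23, 24, 25, 26, 27]
4 → replaces 8 → [4, 9, 10, 20, 21, 22, 23, 24, 25, 26, 27]
5 → replaces 9 → [4, 5, 10, 20, 21, 22, 23, 24, 25, 26, 27]
43 → extends → [4, 5, 10, 20, 21, 22, 23, 24, 25, 26, 27, 43]
Twelve tails, so the longest strictly increasing subsequence has length 12 (e.g. 8, 18, 19, 20, 21, 22, 23, 24, 25, 26, 27, 43).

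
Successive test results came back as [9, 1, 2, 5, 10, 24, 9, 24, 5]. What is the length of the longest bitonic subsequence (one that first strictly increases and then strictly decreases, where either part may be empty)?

inc[i] = longest strictly increasing subsequence ending at i; dec[i] = longest strictly decreasing subsequence starting at i:
i:      1  2  3  4  5  6  7  8  9
a[i]:   9  1  2  5 10 24  9 24  5
inc:    1  1  2  3  4  5  4  5  3
dec:    2  1  1  1  3  3  2  2  1
Best peak at i=6 (value 24): inc=5, dec=3, length 5+3−1 = 7.

7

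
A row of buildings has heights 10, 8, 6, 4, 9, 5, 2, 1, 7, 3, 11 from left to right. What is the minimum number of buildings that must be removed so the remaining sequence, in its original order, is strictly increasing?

7

Fewest deletions = n − (longest strictly increasing subsequence).
i:      1  2  3  4  5  6  7  8  9 10 11
a[i]:  10  8  6  4  9  5  2  1  7  3 11
dp:     1  1  1  1  2  2  1  1  3  2  4
max dp = 4, so deletions = 11 − 4 = 7.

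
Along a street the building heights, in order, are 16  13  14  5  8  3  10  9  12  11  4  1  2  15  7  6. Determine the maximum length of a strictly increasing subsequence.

5

Let dp[i] be the length of the longest such subsequence ending at index i:
i:      1  2  3  4  5  6  7  8  9 10 11 12 13 14 15 16
a[i]:  16 13 14  5  8  3 10  9 12 11  4  1  2 15  7  6
dp:     1  1  2  1  2  1  3  3  4  4  2  1  2  5  3  3
Maximum dp value is 5.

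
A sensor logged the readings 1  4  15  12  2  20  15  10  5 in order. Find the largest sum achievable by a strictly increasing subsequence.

40

Let S[i] be the best sum of a strictly increasing subsequence ending at i:
i:      1  2  3  4  5  6  7  8  9
a[i]:   1  4 15 12  2 20 15 10  5
S:      1  5 20 17  3 40 32 15 10
Maximum is 40 (e.g. 1 + 4 + 15 + 20).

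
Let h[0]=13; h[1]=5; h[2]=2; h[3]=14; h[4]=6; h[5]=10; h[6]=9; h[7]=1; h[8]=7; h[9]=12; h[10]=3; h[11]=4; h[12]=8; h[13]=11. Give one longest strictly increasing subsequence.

5, 6, 7, 8, 11

Patience tails give the LIS length; then backtrack through the dp parents:
13 → extends → [13]
5 → replaces 13 → [5]
2 → replaces 5 → [2]
14 → extends → [2, 14]
6 → replaces 14 → [2, 6]
10 → extends → [2, 6, 10]
9 → replaces 10 → [2, 6, 9]
1 → replaces 2 → [1, 6, 9]
7 → replaces 9 → [1, 6, 7]
12 → extends → [1, 6, 7, 12]
3 → replaces 6 → [1, 3, 7, 12]
4 → replaces 7 → [1, 3, 4, 12]
8 → replaces 12 → [1, 3, 4, 8]
11 → extends → [1, 3, 4, 8, 11]
Length 5; one witness is 5, 6, 7, 8, 11.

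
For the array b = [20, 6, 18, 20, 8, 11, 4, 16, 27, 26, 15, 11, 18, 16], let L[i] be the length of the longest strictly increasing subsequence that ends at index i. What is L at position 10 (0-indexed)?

4

dp[i] = 1 + max{dp[j] : j<i, b[j]<b[i]} (or 1 if no such j):
i:      0  1  2  3  4  5  6  7  8  9 10 11 12 13
b[i]:  20  6 18 20  8 11  4 16 27 26 15 11 18 16
dp:     1  1  2  3  2  3  1  4  5  5  4  3  5  5
At index 10 the value is 4.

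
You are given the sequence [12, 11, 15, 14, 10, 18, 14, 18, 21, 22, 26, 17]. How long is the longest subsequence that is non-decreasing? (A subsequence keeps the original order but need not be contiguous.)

7

Let dp[i] be the length of the longest such subsequence ending at index i:
i:      1  2  3  4  5  6  7  8  9 10 11 12
a[i]:  12 11 15 14 10 18 14 18 21 22 26 17
dp:     1  1  2  2  1  3  3  4  5  6  7  4
Maximum dp value is 7.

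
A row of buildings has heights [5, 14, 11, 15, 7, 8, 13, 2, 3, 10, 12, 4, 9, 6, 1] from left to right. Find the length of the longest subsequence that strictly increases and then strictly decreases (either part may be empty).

8

inc[i] = longest strictly increasing subsequence ending at i; dec[i] = longest strictly decreasing subsequence starting at i:
i:      1  2  3  4  5  6  7  8  9 10 11 12 13 14 15
a[i]:   5 14 11 15  7  8 13  2  3 10 12  4  9  6  1
inc:    1  2  2  3  2  3  4  1  2  4  5  3  4  4  1
dec:    3  6  5  6  3  3  5  2  2  4  4  2  3  2  1
Best peak at i=4 (value 15): inc=3, dec=6, length 3+6−1 = 8.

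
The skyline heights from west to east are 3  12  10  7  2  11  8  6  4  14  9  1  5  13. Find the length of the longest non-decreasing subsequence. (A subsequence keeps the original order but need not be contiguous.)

5

Track the smallest tail for each achievable length (allowing ties):
3 → extends → [3]
12 → extends → [3, 12]
10 → replaces 12 → [3, 10]
7 → replaces 10 → [3, 7]
2 → replaces 3 → [2, 7]
11 → extends → [2, 7, 11]
8 → replaces 11 → [2, 7, 8]
6 → replaces 7 → [2, 6, 8]
4 → replaces 6 → [2, 4, 8]
14 → extends → [2, 4, 8, 14]
9 → replaces 14 → [2, 4, 8, 9]
1 → replaces 2 → [1, 4, 8, 9]
5 → replaces 8 → [1, 4, 5, 9]
13 → extends → [1, 4, 5, 9, 13]
Five tails, so the longest non-decreasing subsequence has length 5 (e.g. 3, 7, 8, 9, 13).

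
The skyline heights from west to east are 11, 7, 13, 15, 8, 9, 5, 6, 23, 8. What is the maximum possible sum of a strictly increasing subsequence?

62

Let S[i] be the best sum of a strictly increasing subsequence ending at i:
i:      1  2  3  4  5  6  7  8  9 10
a[i]:  11  7 13 15  8  9  5  6 23  8
S:     11  7 24 39 15 24  5 11 62 19
Maximum is 62 (e.g. 11 + 13 + 15 + 23).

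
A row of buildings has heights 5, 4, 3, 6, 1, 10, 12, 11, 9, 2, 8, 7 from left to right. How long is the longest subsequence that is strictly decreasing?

Negate each value so 'decreasing' becomes 'increasing', then run patience tails on the negated sequence:
-5 → extends → [-5]
-4 → extends → [-5, -4]
-3 → extends → [-5, -4, -3]
-6 → replaces -5 → [-6, -4, -3]
-1 → extends → [-6, -4, -3, -1]
-10 → replaces -6 → [-10, -4, -3, -1]
-12 → replaces -10 → [-12, -4, -3, -1]
-11 → replaces -4 → [-12, -11, -3, -1]
-9 → replaces -3 → [-12, -11, -9, -1]
-2 → replaces -1 → [-12, -11, -9, -2]
-8 → replaces -2 → [-12, -11, -9, -8]
-7 → extends → [-12, -11, -9, -8, -7]
Five tails, so the longest strictly decreasing subsequence of the original has length 5.

5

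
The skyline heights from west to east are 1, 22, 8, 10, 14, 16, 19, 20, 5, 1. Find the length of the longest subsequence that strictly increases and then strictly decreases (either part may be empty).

9

inc[i] = longest strictly increasing subsequence ending at i; dec[i] = longest strictly decreasing subsequence starting at i:
i:      1  2  3  4  5  6  7  8  9 10
a[i]:   1 22  8 10 14 16 19 20  5  1
inc:    1  2  2  3  4  5  6  7  2  1
dec:    1  4  3  3  3  3  3  3  2  1
Best peak at i=8 (value 20): inc=7, dec=3, length 7+3−1 = 9.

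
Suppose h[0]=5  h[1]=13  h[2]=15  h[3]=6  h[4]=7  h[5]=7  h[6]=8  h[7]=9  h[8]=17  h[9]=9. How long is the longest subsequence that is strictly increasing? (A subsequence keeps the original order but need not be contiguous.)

Let dp[i] be the length of the longest such subsequence ending at index i:
i:      0  1  2  3  4  5  6  7  8  9
h[i]:   5 13 15  6  7  7  8  9 17  9
dp:     1  2  3  2  3  3  4  5  6  5
Maximum dp value is 6.

6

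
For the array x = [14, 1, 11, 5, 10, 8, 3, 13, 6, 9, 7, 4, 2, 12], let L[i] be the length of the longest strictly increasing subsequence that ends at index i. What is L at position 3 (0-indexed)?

2

dp[i] = 1 + max{dp[j] : j<i, x[j]<x[i]} (or 1 if no such j):
i:      0  1  2  3  4  5  6  7  8  9 10 11 12 13
x[i]:  14  1 11  5 10  8  3 13  6  9  7  4  2 12
dp:     1  1  2  2  3  3  2  4  3  4  4  3  2  5
At index 3 the value is 2.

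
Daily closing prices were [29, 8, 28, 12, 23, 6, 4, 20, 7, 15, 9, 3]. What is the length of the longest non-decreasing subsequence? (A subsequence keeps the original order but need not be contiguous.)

3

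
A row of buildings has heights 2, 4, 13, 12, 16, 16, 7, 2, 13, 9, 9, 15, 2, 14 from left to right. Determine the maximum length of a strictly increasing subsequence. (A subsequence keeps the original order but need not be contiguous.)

Track the smallest tail for each achievable length (strict):
2 → extends → [2]
4 → extends → [2, 4]
13 → extends → [2, 4, 13]
12 → replaces 13 → [2, 4, 12]
16 → extends → [2, 4, 12, 16]
16 → already a tail → [2, 4, 12, 16]
7 → replaces 12 → [2, 4, 7, 16]
2 → already a tail → [2, 4, 7, 16]
13 → replaces 16 → [2, 4, 7, 13]
9 → replaces 13 → [2, 4, 7, 9]
9 → already a tail → [2, 4, 7, 9]
15 → extends → [2, 4, 7, 9, 15]
2 → already a tail → [2, 4, 7, 9, 15]
14 → replaces 15 → [2, 4, 7, 9, 14]
Five tails, so the longest strictly increasing subsequence has length 5 (e.g. 2, 4, 12, 13, 15).

5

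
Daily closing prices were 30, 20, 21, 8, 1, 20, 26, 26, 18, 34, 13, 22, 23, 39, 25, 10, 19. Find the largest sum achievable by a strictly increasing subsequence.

140

Let S[i] be the best sum of a strictly increasing subsequence ending at i:
i:       1   2   3   4   5   6   7   8   9  10  11  12  13  14  15  16  17
a[i]:   30  20  21   8   1  20  26  26  18  34  13  22  23  39  25  10  19
S:      30  20  41   8   1  28  67  67  26 101  21  63  86 140 111  18  45
Maximum is 140 (e.g. 20 + 21 + 26 + 34 + 39).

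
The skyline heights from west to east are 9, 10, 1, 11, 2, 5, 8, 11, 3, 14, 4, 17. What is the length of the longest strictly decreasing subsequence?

Negate each value so 'decreasing' becomes 'increasing', then run patience tails on the negated sequence:
-9 → extends → [-9]
-10 → replaces -9 → [-10]
-1 → extends → [-10, -1]
-11 → replaces -10 → [-11, -1]
-2 → replaces -1 → [-11, -2]
-5 → replaces -2 → [-11, -5]
-8 → replaces -5 → [-11, -8]
-11 → already a tail → [-11, -8]
-3 → extends → [-11, -8, -3]
-14 → replaces -11 → [-14, -8, -3]
-4 → replaces -3 → [-14, -8, -4]
-17 → replaces -14 → [-17, -8, -4]
Three tails, so the longest strictly decreasing subsequence of the original has length 3.

3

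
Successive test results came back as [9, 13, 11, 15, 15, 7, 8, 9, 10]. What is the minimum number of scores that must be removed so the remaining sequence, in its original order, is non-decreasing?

5

Fewest deletions = n − (longest non-decreasing subsequence).
Patience tails:
9 → extends → [9]
13 → extends → [9, 13]
11 → replaces 13 → [9, 11]
15 → extends → [9, 11, 15]
15 → extends → [9, 11, 15, 15]
7 → replaces 9 → [7, 11, 15, 15]
8 → replaces 11 → [7, 8, 15, 15]
9 → replaces 15 → [7, 8, 9, 15]
10 → replaces 15 → [7, 8, 9, 10]
Longest non-decreasing subsequence has length 4, so deletions = 9 − 4 = 5.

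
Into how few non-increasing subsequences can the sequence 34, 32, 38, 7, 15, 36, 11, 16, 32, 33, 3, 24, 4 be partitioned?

Place each on the leftmost legal pile:
34 → new pile 1 (tops now [34])
32 → pile 1 (tops now [32])
38 → new pile 2 (tops now [32, 38])
7 → pile 1 (tops now [7, 38])
15 → pile 2 (tops now [7, 15])
36 → new pile 3 (tops now [7, 15, 36])
11 → pile 2 (tops now [7, 11, 36])
16 → pile 3 (tops now [7, 11, 16])
32 → new pile 4 (tops now [7, 11, 16, 32])
33 → new pile 5 (tops now [7, 11, 16, 32, 33])
3 → pile 1 (tops now [3, 11, 16, 32, 33])
24 → pile 4 (tops now [3, 11, 16, 24, 33])
4 → pile 2 (tops now [3, 4, 16, 24, 33])
Five piles.

5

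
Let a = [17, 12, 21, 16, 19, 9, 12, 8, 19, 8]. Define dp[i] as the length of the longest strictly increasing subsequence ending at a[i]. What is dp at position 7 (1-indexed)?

2

dp[i] = 1 + max{dp[j] : j<i, a[j]<a[i]} (or 1 if no such j):
i:      1  2  3  4  5  6  7  8  9 10
a[i]:  17 12 21 16 19  9 12  8 19  8
dp:     1  1  2  2  3  1  2  1  3  1
At index 7 the value is 2.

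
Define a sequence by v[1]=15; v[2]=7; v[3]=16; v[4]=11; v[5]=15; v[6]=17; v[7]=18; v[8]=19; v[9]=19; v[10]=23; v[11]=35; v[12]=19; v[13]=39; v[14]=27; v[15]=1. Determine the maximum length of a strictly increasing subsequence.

Let dp[i] be the length of the longest such subsequence ending at index i:
i:      1  2  3  4  5  6  7  8  9 10 11 12 13 14 15
v[i]:  15  7 16 11 15 17 18 19 19 23 35 19 39 27  1
dp:     1  1  2  2  3  4  5  6  6  7  8  6  9  8  1
Maximum dp value is 9.

9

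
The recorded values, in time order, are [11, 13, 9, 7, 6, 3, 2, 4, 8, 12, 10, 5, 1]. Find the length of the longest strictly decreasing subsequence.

Negate each value so 'decreasing' becomes 'increasing', then run patience tails on the negated sequence:
-11 → extends → [-11]
-13 → replaces -11 → [-13]
-9 → extends → [-13, -9]
-7 → extends → [-13, -9, -7]
-6 → extends → [-13, -9, -7, -6]
-3 → extends → [-13, -9, -7, -6, -3]
-2 → extends → [-13, -9, -7, -6, -3, -2]
-4 → replaces -3 → [-13, -9, -7, -6, -4, -2]
-8 → replaces -7 → [-13, -9, -8, -6, -4, -2]
-12 → replaces -9 → [-13, -12, -8, -6, -4, -2]
-10 → replaces -8 → [-13, -12, -10, -6, -4, -2]
-5 → replaces -4 → [-13, -12, -10, -6, -5, -2]
-1 → extends → [-13, -12, -10, -6, -5, -2, -1]
Seven tails, so the longest strictly decreasing subsequence of the original has length 7.

7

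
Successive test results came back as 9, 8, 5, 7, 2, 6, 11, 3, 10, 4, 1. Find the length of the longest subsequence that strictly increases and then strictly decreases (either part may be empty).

inc[i] = longest strictly increasing subsequence ending at i; dec[i] = longest strictly decreasing subsequence starting at i:
i:      1  2  3  4  5  6  7  8  9 10 11
a[i]:   9  8  5  7  2  6 11  3 10  4  1
inc:    1  1  1  2  1  2  3  2  3  3  1
dec:    6  5  3  4  2  3  4  2  3  2  1
Best peak at i=1 (value 9): inc=1, dec=6, length 1+6−1 = 6.

6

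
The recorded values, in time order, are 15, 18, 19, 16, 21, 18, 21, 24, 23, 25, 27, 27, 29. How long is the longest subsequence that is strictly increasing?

Let dp[i] be the length of the longest such subsequence ending at index i:
i:      1  2  3  4  5  6  7  8  9 10 11 12 13
a[i]:  15 18 19 16 21 18 21 24 23 25 27 27 29
dp:     1  2  3  2  4  3  4  5  5  6  7  7  8
Maximum dp value is 8.

8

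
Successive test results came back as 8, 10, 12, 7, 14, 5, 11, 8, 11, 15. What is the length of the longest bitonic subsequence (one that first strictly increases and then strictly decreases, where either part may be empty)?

inc[i] = longest strictly increasing subsequence ending at i; dec[i] = longest strictly decreasing subsequence starting at i:
i:      1  2  3  4  5  6  7  8  9 10
a[i]:   8 10 12  7 14  5 11  8 11 15
inc:    1  2  3  1  4  1  3  2  3  5
dec:    3  3  3  2  3  1  2  1  1  1
Best peak at i=5 (value 14): inc=4, dec=3, length 4+3−1 = 6.

6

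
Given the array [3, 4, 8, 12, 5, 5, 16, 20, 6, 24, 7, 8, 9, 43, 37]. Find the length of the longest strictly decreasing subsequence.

Let dp[i] be the longest strictly decreasing subsequence ending at i:
i:      1  2  3  4  5  6  7  8  9 10 11 12 13 14 15
a[i]:   3  4  8 12  5  5 16 20  6 24  7  8  9 43 37
dp:     1  1  1  1  2  2  1  1  2  1  2  2  2  1  2
Maximum is 2.

2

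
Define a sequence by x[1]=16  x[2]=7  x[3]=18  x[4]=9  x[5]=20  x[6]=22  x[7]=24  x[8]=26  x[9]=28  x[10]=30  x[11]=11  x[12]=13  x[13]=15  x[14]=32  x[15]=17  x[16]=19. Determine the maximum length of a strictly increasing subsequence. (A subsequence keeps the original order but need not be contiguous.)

9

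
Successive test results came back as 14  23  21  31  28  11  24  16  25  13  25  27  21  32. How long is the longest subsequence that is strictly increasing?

Track the smallest tail for each achievable length (strict):
14 → extends → [14]
23 → extends → [14, 23]
21 → replaces 23 → [14, 21]
31 → extends → [14, 21, 31]
28 → replaces 31 → [14, 21, 28]
11 → replaces 14 → [11, 21, 28]
24 → replaces 28 → [11, 21, 24]
16 → replaces 21 → [11, 16, 24]
25 → extends → [11, 16, 24, 25]
13 → replaces 16 → [11, 13, 24, 25]
25 → already a tail → [11, 13, 24, 25]
27 → extends → [11, 13, 24, 25, 27]
21 → replaces 24 → [11, 13, 21, 25, 27]
32 → extends → [11, 13, 21, 25, 27, 32]
Six tails, so the longest strictly increasing subsequence has length 6 (e.g. 14, 23, 24, 25, 27, 32).

6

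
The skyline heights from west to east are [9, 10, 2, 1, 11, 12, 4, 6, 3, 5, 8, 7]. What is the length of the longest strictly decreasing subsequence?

Let dp[i] be the longest strictly decreasing subsequence ending at i:
i:      1  2  3  4  5  6  7  8  9 10 11 12
a[i]:   9 10  2  1 11 12  4  6  3  5  8  7
dp:     1  1  2  3  1  1  2  2  3  3  2  3
Maximum is 3.

3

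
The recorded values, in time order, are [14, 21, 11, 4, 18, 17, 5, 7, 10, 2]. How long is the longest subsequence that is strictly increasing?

Track the smallest tail for each achievable length (strict):
14 → extends → [14]
21 → extends → [14, 21]
11 → replaces 14 → [11, 21]
4 → replaces 11 → [4, 21]
18 → replaces 21 → [4, 18]
17 → replaces 18 → [4, 17]
5 → replaces 17 → [4, 5]
7 → extends → [4, 5, 7]
10 → extends → [4, 5, 7, 10]
2 → replaces 4 → [2, 5, 7, 10]
Four tails, so the longest strictly increasing subsequence has length 4 (e.g. 4, 5, 7, 10).

4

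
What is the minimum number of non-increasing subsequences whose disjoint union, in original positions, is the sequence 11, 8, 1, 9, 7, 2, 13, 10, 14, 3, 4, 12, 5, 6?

6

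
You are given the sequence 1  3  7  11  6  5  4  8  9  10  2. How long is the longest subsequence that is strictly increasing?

6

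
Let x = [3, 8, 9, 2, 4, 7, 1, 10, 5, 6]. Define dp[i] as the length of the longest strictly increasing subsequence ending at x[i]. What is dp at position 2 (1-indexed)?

2

dp[i] = 1 + max{dp[j] : j<i, x[j]<x[i]} (or 1 if no such j):
i:      1  2  3  4  5  6  7  8  9 10
x[i]:   3  8  9  2  4  7  1 10  5  6
dp:     1  2  3  1  2  3  1  4  3  4
At index 2 the value is 2.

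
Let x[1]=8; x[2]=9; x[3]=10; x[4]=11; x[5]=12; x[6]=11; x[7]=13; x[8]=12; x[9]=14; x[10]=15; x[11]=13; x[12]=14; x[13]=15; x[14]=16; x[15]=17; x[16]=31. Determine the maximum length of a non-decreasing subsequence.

12

Let dp[i] be the length of the longest such subsequence ending at index i:
i:      1  2  3  4  5  6  7  8  9 10 11 12 13 14 15 16
x[i]:   8  9 10 11 12 11 13 12 14 15 13 14 15 16 17 31
dp:     1  2  3  4  5  5  6  6  7  8  7  8  9 10 11 12
Maximum dp value is 12.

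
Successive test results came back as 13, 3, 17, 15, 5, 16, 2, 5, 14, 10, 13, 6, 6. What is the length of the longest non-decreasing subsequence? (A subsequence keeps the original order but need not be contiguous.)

5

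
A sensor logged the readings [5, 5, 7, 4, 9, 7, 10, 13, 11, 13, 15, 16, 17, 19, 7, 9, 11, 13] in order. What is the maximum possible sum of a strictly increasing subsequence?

122

Let S[i] be the best sum of a strictly increasing subsequence ending at i:
i:       1   2   3   4   5   6   7   8   9  10  11  12  13  14  15  16  17  18
a[i]:    5   5   7   4   9   7  10  13  11  13  15  16  17  19   7   9  11  13
S:       5   5  12   4  21  12  31  44  42  55  70  86 103 122  12  21  42  55
Maximum is 122 (e.g. 5 + 7 + 9 + 10 + 11 + 13 + 15 + 16 + 17 + 19).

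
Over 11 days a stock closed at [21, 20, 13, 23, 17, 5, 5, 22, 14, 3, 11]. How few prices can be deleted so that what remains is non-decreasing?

8

Fewest deletions = n − (longest non-decreasing subsequence).
Patience tails:
21 → extends → [21]
20 → replaces 21 → [20]
13 → replaces 20 → [13]
23 → extends → [13, 23]
17 → replaces 23 → [13, 17]
5 → replaces 13 → [5, 17]
5 → replaces 17 → [5, 5]
22 → extends → [5, 5, 22]
14 → replaces 22 → [5, 5, 14]
3 → replaces 5 → [3, 5, 14]
11 → replaces 14 → [3, 5, 11]
Longest non-decreasing subsequence has length 3, so deletions = 11 − 3 = 8.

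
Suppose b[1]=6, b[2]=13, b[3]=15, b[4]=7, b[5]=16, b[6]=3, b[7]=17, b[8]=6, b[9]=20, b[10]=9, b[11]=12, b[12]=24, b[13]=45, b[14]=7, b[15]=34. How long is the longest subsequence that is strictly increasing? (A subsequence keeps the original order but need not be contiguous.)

Let dp[i] be the length of the longest such subsequence ending at index i:
i:      1  2  3  4  5  6  7  8  9 10 11 12 13 14 15
b[i]:   6 13 15  7 16  3 17  6 20  9 12 24 45  7 34
dp:     1  2  3  2  4  1  5  2  6  3  4  7  8  3  8
Maximum dp value is 8.

8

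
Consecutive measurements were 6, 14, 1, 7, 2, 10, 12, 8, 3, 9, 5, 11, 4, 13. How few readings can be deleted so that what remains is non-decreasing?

Fewest deletions = n − (longest non-decreasing subsequence).
i:      1  2  3  4  5  6  7  8  9 10 11 12 13 14
a[i]:   6 14  1  7  2 10 12  8  3  9  5 11  4 13
dp:     1  2  1  2  2  3  4  3  3  4  4  5  4  6
max dp = 6, so deletions = 14 − 6 = 8.

8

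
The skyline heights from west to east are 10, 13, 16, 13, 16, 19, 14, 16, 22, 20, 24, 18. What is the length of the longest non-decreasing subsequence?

7

Let dp[i] be the length of the longest such subsequence ending at index i:
i:      1  2  3  4  5  6  7  8  9 10 11 12
a[i]:  10 13 16 13 16 19 14 16 22 20 24 18
dp:     1  2  3  3  4  5  4  5  6  6  7  6
Maximum dp value is 7.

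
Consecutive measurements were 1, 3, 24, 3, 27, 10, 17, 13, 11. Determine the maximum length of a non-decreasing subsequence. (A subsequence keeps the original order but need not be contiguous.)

Track the smallest tail for each achievable length (allowing ties):
1 → extends → [1]
3 → extends → [1, 3]
24 → extends → [1, 3, 24]
3 → replaces 24 → [1, 3, 3]
27 → extends → [1, 3, 3, 27]
10 → replaces 27 → [1, 3, 3, 10]
17 → extends → [1, 3, 3, 10, 17]
13 → replaces 17 → [1, 3, 3, 10, 13]
11 → replaces 13 → [1, 3, 3, 10, 11]
Five tails, so the longest non-decreasing subsequence has length 5 (e.g. 1, 3, 3, 10, 17).

5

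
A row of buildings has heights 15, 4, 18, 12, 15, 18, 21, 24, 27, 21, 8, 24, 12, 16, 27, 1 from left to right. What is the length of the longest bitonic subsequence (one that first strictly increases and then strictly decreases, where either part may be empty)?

inc[i] = longest strictly increasing subsequence ending at i; dec[i] = longest strictly decreasing subsequence starting at i:
i:      1  2  3  4  5  6  7  8  9 10 11 12 13 14 15 16
a[i]:  15  4 18 12 15 18 21 24 27 21  8 24 12 16 27  1
inc:    1  1  2  2  3  4  5  6  7  5  2  6  3  4  7  1
dec:    4  2  4  3  3  3  3  4  4  3  2  3  2  2  2  1
Best peak at i=9 (value 27): inc=7, dec=4, length 7+4−1 = 10.

10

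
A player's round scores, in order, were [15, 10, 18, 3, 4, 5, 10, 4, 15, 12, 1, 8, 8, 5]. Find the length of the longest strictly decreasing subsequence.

Negate each value so 'decreasing' becomes 'increasing', then run patience tails on the negated sequence:
-15 → extends → [-15]
-10 → extends → [-15, -10]
-18 → replaces -15 → [-18, -10]
-3 → extends → [-18, -10, -3]
-4 → replaces -3 → [-18, -10, -4]
-5 → replaces -4 → [-18, -10, -5]
-10 → already a tail → [-18, -10, -5]
-4 → extends → [-18, -10, -5, -4]
-15 → replaces -10 → [-18, -15, -5, -4]
-12 → replaces -5 → [-18, -15, -12, -4]
-1 → extends → [-18, -15, -12, -4, -1]
-8 → replaces -4 → [-18, -15, -12, -8, -1]
-8 → already a tail → [-18, -15, -12, -8, -1]
-5 → replaces -1 → [-18, -15, -12, -8, -5]
Five tails, so the longest strictly decreasing subsequence of the original has length 5.

5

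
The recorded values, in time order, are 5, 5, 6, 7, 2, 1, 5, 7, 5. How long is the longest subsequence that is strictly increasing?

Track the smallest tail for each achievable length (strict):
5 → extends → [5]
5 → already a tail → [5]
6 → extends → [5, 6]
7 → extends → [5, 6, 7]
2 → replaces 5 → [2, 6, 7]
1 → replaces 2 → [1, 6, 7]
5 → replaces 6 → [1, 5, 7]
7 → already a tail → [1, 5, 7]
5 → already a tail → [1, 5, 7]
Three tails, so the longest strictly increasing subsequence has length 3 (e.g. 5, 6, 7).

3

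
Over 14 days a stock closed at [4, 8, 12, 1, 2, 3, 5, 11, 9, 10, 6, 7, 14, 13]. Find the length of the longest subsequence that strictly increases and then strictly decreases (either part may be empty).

inc[i] = longest strictly increasing subsequence ending at i; dec[i] = longest strictly decreasing subsequence starting at i:
i:      1  2  3  4  5  6  7  8  9 10 11 12 13 14
a[i]:   4  8 12  1  2  3  5 11  9 10  6  7 14 13
inc:    1  2  3  1  2  3  4  5  5  6  5  6  7  7
dec:    2  2  4  1  1  1  1  3  2  2  1  1  2  1
Best peak at i=13 (value 14): inc=7, dec=2, length 7+2−1 = 8.

8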